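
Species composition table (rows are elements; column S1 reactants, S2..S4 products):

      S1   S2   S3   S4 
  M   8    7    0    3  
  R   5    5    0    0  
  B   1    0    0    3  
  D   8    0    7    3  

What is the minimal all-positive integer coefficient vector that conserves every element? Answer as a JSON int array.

Coefficients: [3, 3, 3, 1]

M: 3·8 = 24 | 3·7+3·0+1·3 = 24
R: 3·5 = 15 | 3·5+3·0+1·0 = 15
B: 3·1 = 3 | 3·0+3·0+1·3 = 3
D: 3·8 = 24 | 3·0+3·7+1·3 = 24
gcd(3,3,3,1) = 1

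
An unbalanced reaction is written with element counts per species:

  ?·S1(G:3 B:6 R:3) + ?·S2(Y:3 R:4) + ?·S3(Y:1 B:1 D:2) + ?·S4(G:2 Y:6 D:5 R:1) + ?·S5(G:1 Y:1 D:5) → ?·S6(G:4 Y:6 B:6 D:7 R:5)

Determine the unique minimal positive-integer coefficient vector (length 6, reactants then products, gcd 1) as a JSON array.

G: 5·3+3·0+6·0+3·2+3·1 = 24 | 6·4 = 24
Y: 5·0+3·3+6·1+3·6+3·1 = 36 | 6·6 = 36
B: 5·6+3·0+6·1+3·0+3·0 = 36 | 6·6 = 36
D: 5·0+3·0+6·2+3·5+3·5 = 42 | 6·7 = 42
R: 5·3+3·4+6·0+3·1+3·0 = 30 | 6·5 = 30
gcd(5,3,6,3,3,6) = 1

Coefficients: [5, 3, 6, 3, 3, 6]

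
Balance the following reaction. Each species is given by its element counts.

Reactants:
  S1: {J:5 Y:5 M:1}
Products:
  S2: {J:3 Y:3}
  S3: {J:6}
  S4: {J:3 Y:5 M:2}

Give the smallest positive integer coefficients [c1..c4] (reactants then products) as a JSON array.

J: 6·5 = 30 | 5·3+1·6+3·3 = 30
Y: 6·5 = 30 | 5·3+1·0+3·5 = 30
M: 6·1 = 6 | 5·0+1·0+3·2 = 6
gcd(6,5,1,3) = 1

Coefficients: [6, 5, 1, 3]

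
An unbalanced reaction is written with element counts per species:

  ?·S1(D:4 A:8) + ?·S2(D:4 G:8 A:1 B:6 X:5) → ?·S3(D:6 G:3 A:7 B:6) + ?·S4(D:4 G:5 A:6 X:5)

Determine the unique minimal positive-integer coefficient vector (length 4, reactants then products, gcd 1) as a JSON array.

D: 3·4+2·4 = 20 | 2·6+2·4 = 20
G: 3·0+2·8 = 16 | 2·3+2·5 = 16
A: 3·8+2·1 = 26 | 2·7+2·6 = 26
B: 3·0+2·6 = 12 | 2·6+2·0 = 12
X: 3·0+2·5 = 10 | 2·0+2·5 = 10
gcd(3,2,2,2) = 1

Coefficients: [3, 2, 2, 2]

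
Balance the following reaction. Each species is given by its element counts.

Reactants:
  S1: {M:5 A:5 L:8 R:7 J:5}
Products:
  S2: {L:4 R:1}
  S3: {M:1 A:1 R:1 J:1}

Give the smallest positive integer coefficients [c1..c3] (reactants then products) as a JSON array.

M: 1·5 = 5 | 2·0+5·1 = 5
A: 1·5 = 5 | 2·0+5·1 = 5
L: 1·8 = 8 | 2·4+5·0 = 8
R: 1·7 = 7 | 2·1+5·1 = 7
J: 1·5 = 5 | 2·0+5·1 = 5
gcd(1,2,5) = 1

Coefficients: [1, 2, 5]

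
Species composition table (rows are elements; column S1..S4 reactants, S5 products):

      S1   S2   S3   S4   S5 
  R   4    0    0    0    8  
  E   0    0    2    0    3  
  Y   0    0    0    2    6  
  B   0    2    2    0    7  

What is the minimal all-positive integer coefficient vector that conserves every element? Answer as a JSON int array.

Coefficients: [4, 4, 3, 6, 2]

R: 4·4+4·0+3·0+6·0 = 16 | 2·8 = 16
E: 4·0+4·0+3·2+6·0 = 6 | 2·3 = 6
Y: 4·0+4·0+3·0+6·2 = 12 | 2·6 = 12
B: 4·0+4·2+3·2+6·0 = 14 | 2·7 = 14
gcd(4,4,3,6,2) = 1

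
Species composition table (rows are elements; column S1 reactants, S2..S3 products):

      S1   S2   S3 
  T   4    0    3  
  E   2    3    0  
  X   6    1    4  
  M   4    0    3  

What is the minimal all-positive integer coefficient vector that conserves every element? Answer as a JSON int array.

T: 3·4 = 12 | 2·0+4·3 = 12
E: 3·2 = 6 | 2·3+4·0 = 6
X: 3·6 = 18 | 2·1+4·4 = 18
M: 3·4 = 12 | 2·0+4·3 = 12
gcd(3,2,4) = 1

Coefficients: [3, 2, 4]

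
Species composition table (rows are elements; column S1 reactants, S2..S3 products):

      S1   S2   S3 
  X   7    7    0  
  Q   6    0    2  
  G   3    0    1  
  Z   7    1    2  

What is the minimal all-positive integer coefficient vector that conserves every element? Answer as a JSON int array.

X: 1·7 = 7 | 1·7+3·0 = 7
Q: 1·6 = 6 | 1·0+3·2 = 6
G: 1·3 = 3 | 1·0+3·1 = 3
Z: 1·7 = 7 | 1·1+3·2 = 7
gcd(1,1,3) = 1

Coefficients: [1, 1, 3]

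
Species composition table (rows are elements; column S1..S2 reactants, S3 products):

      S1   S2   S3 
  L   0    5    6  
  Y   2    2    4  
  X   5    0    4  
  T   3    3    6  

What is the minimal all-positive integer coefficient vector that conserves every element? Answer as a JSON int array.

Coefficients: [4, 6, 5]

L: 4·0+6·5 = 30 | 5·6 = 30
Y: 4·2+6·2 = 20 | 5·4 = 20
X: 4·5+6·0 = 20 | 5·4 = 20
T: 4·3+6·3 = 30 | 5·6 = 30
gcd(4,6,5) = 1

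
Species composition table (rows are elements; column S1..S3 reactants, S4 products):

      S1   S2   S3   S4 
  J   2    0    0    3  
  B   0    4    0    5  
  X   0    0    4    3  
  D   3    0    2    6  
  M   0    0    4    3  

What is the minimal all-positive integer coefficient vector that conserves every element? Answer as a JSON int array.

J: 6·2+5·0+3·0 = 12 | 4·3 = 12
B: 6·0+5·4+3·0 = 20 | 4·5 = 20
X: 6·0+5·0+3·4 = 12 | 4·3 = 12
D: 6·3+5·0+3·2 = 24 | 4·6 = 24
M: 6·0+5·0+3·4 = 12 | 4·3 = 12
gcd(6,5,3,4) = 1

Coefficients: [6, 5, 3, 4]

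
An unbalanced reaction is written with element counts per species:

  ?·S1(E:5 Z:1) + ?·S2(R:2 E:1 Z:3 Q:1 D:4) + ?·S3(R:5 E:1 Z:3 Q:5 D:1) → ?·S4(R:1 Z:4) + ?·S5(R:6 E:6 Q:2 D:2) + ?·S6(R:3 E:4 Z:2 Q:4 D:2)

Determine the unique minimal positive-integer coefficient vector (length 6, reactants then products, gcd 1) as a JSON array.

R: 4·0+2·2+4·5 = 24 | 3·1+1·6+5·3 = 24
E: 4·5+2·1+4·1 = 26 | 3·0+1·6+5·4 = 26
Z: 4·1+2·3+4·3 = 22 | 3·4+1·0+5·2 = 22
Q: 4·0+2·1+4·5 = 22 | 3·0+1·2+5·4 = 22
D: 4·0+2·4+4·1 = 12 | 3·0+1·2+5·2 = 12
gcd(4,2,4,3,1,5) = 1

Coefficients: [4, 2, 4, 3, 1, 5]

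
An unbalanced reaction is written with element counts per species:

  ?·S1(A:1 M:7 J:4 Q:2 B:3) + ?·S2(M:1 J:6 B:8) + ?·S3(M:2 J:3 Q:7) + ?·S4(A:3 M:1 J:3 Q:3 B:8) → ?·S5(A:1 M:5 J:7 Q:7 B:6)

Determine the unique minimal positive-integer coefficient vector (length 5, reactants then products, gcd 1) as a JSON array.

Coefficients: [2, 2, 4, 1, 5]

A: 2·1+2·0+4·0+1·3 = 5 | 5·1 = 5
M: 2·7+2·1+4·2+1·1 = 25 | 5·5 = 25
J: 2·4+2·6+4·3+1·3 = 35 | 5·7 = 35
Q: 2·2+2·0+4·7+1·3 = 35 | 5·7 = 35
B: 2·3+2·8+4·0+1·8 = 30 | 5·6 = 30
gcd(2,2,4,1,5) = 1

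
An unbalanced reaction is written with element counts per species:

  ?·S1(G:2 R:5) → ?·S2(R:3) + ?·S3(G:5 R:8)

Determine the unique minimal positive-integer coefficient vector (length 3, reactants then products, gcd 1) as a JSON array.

G: 5·2 = 10 | 3·0+2·5 = 10
R: 5·5 = 25 | 3·3+2·8 = 25
gcd(5,3,2) = 1

Coefficients: [5, 3, 2]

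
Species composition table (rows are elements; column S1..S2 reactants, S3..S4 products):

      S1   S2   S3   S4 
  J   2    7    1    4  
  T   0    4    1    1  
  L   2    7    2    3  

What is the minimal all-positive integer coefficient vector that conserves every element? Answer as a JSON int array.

J: 3·2+2·7 = 20 | 4·1+4·4 = 20
T: 3·0+2·4 = 8 | 4·1+4·1 = 8
L: 3·2+2·7 = 20 | 4·2+4·3 = 20
gcd(3,2,4,4) = 1

Coefficients: [3, 2, 4, 4]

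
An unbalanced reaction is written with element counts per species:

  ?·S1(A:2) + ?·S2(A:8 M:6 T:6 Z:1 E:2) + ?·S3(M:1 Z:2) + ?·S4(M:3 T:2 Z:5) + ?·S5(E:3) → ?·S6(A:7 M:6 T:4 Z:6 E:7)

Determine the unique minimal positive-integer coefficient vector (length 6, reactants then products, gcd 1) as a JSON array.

A: 3·2+1·8+3·0+1·0+4·0 = 14 | 2·7 = 14
M: 3·0+1·6+3·1+1·3+4·0 = 12 | 2·6 = 12
T: 3·0+1·6+3·0+1·2+4·0 = 8 | 2·4 = 8
Z: 3·0+1·1+3·2+1·5+4·0 = 12 | 2·6 = 12
E: 3·0+1·2+3·0+1·0+4·3 = 14 | 2·7 = 14
gcd(3,1,3,1,4,2) = 1

Coefficients: [3, 1, 3, 1, 4, 2]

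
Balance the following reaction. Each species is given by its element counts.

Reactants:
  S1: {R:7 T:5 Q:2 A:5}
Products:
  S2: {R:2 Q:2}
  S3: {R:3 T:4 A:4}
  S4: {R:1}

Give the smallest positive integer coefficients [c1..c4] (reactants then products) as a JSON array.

R: 4·7 = 28 | 4·2+5·3+5·1 = 28
T: 4·5 = 20 | 4·0+5·4+5·0 = 20
Q: 4·2 = 8 | 4·2+5·0+5·0 = 8
A: 4·5 = 20 | 4·0+5·4+5·0 = 20
gcd(4,4,5,5) = 1

Coefficients: [4, 4, 5, 5]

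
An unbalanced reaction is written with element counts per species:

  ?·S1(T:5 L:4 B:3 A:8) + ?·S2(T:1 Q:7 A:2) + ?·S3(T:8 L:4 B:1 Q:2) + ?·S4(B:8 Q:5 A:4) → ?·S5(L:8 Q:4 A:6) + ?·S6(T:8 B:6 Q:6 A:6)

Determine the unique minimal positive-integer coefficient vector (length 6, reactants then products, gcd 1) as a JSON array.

T: 4·5+4·1+2·8+2·0 = 40 | 3·0+5·8 = 40
L: 4·4+4·0+2·4+2·0 = 24 | 3·8+5·0 = 24
B: 4·3+4·0+2·1+2·8 = 30 | 3·0+5·6 = 30
Q: 4·0+4·7+2·2+2·5 = 42 | 3·4+5·6 = 42
A: 4·8+4·2+2·0+2·4 = 48 | 3·6+5·6 = 48
gcd(4,4,2,2,3,5) = 1

Coefficients: [4, 4, 2, 2, 3, 5]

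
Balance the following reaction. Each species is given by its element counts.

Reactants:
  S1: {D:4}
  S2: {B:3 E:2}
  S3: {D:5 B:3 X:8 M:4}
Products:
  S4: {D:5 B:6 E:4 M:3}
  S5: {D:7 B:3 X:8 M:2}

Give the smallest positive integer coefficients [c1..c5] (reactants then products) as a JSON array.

D: 4·4+4·0+3·5 = 31 | 2·5+3·7 = 31
B: 4·0+4·3+3·3 = 21 | 2·6+3·3 = 21
E: 4·0+4·2+3·0 = 8 | 2·4+3·0 = 8
X: 4·0+4·0+3·8 = 24 | 2·0+3·8 = 24
M: 4·0+4·0+3·4 = 12 | 2·3+3·2 = 12
gcd(4,4,3,2,3) = 1

Coefficients: [4, 4, 3, 2, 3]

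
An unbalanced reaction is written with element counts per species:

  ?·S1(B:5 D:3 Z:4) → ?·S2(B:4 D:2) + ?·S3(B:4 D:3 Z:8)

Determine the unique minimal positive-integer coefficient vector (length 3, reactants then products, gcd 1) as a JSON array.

Coefficients: [4, 3, 2]

B: 4·5 = 20 | 3·4+2·4 = 20
D: 4·3 = 12 | 3·2+2·3 = 12
Z: 4·4 = 16 | 3·0+2·8 = 16
gcd(4,3,2) = 1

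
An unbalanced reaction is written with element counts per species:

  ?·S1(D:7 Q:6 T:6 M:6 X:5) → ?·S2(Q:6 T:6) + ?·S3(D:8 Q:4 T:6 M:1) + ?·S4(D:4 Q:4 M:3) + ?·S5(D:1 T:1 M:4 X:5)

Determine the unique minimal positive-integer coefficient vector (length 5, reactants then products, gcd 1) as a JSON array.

D: 6·7 = 42 | 2·0+3·8+3·4+6·1 = 42
Q: 6·6 = 36 | 2·6+3·4+3·4+6·0 = 36
T: 6·6 = 36 | 2·6+3·6+3·0+6·1 = 36
M: 6·6 = 36 | 2·0+3·1+3·3+6·4 = 36
X: 6·5 = 30 | 2·0+3·0+3·0+6·5 = 30
gcd(6,2,3,3,6) = 1

Coefficients: [6, 2, 3, 3, 6]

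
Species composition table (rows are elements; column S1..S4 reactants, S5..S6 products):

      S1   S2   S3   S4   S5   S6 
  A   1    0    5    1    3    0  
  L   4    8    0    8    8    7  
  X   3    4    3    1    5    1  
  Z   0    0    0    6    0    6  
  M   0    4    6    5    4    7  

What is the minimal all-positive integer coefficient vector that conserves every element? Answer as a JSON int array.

Coefficients: [1, 4, 2, 4, 5, 4]

A: 1·1+4·0+2·5+4·1 = 15 | 5·3+4·0 = 15
L: 1·4+4·8+2·0+4·8 = 68 | 5·8+4·7 = 68
X: 1·3+4·4+2·3+4·1 = 29 | 5·5+4·1 = 29
Z: 1·0+4·0+2·0+4·6 = 24 | 5·0+4·6 = 24
M: 1·0+4·4+2·6+4·5 = 48 | 5·4+4·7 = 48
gcd(1,4,2,4,5,4) = 1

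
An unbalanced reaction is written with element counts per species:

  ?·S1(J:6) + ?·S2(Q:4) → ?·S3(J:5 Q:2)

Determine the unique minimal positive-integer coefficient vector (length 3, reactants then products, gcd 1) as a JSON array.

J: 5·6+3·0 = 30 | 6·5 = 30
Q: 5·0+3·4 = 12 | 6·2 = 12
gcd(5,3,6) = 1

Coefficients: [5, 3, 6]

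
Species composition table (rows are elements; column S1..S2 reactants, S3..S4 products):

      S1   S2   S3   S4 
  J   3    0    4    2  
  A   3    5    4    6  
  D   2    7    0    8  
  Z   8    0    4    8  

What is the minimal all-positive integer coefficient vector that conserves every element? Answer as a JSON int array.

J: 6·3+4·0 = 18 | 2·4+5·2 = 18
A: 6·3+4·5 = 38 | 2·4+5·6 = 38
D: 6·2+4·7 = 40 | 2·0+5·8 = 40
Z: 6·8+4·0 = 48 | 2·4+5·8 = 48
gcd(6,4,2,5) = 1

Coefficients: [6, 4, 2, 5]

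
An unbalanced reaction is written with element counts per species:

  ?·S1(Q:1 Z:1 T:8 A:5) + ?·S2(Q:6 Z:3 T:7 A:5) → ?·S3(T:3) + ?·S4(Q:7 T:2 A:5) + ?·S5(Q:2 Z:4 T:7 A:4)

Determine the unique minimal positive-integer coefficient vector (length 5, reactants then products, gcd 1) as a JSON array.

Coefficients: [2, 6, 5, 4, 5]

Q: 2·1+6·6 = 38 | 5·0+4·7+5·2 = 38
Z: 2·1+6·3 = 20 | 5·0+4·0+5·4 = 20
T: 2·8+6·7 = 58 | 5·3+4·2+5·7 = 58
A: 2·5+6·5 = 40 | 5·0+4·5+5·4 = 40
gcd(2,6,5,4,5) = 1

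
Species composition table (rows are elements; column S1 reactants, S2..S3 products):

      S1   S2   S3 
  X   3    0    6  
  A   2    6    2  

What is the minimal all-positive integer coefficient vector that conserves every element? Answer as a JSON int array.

Coefficients: [6, 1, 3]

X: 6·3 = 18 | 1·0+3·6 = 18
A: 6·2 = 12 | 1·6+3·2 = 12
gcd(6,1,3) = 1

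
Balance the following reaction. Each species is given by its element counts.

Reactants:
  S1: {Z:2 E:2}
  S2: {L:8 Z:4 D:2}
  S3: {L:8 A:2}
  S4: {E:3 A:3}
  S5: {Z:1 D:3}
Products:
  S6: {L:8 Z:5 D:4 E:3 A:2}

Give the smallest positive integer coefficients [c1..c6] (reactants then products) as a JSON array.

L: 6·0+3·8+3·8+2·0+6·0 = 48 | 6·8 = 48
Z: 6·2+3·4+3·0+2·0+6·1 = 30 | 6·5 = 30
D: 6·0+3·2+3·0+2·0+6·3 = 24 | 6·4 = 24
E: 6·2+3·0+3·0+2·3+6·0 = 18 | 6·3 = 18
A: 6·0+3·0+3·2+2·3+6·0 = 12 | 6·2 = 12
gcd(6,3,3,2,6,6) = 1

Coefficients: [6, 3, 3, 2, 6, 6]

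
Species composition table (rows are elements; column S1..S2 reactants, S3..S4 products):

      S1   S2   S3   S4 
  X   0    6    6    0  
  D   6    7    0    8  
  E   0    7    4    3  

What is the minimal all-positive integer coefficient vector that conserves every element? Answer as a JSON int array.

X: 1·0+6·6 = 36 | 6·6+6·0 = 36
D: 1·6+6·7 = 48 | 6·0+6·8 = 48
E: 1·0+6·7 = 42 | 6·4+6·3 = 42
gcd(1,6,6,6) = 1

Coefficients: [1, 6, 6, 6]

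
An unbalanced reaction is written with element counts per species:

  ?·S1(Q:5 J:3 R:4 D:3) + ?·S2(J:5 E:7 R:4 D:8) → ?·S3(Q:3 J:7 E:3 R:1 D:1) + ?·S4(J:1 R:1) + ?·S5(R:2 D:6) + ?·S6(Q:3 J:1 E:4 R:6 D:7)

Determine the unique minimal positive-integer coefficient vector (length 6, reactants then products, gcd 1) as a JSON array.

Q: 6·5+5·0 = 30 | 5·3+3·0+3·0+5·3 = 30
J: 6·3+5·5 = 43 | 5·7+3·1+3·0+5·1 = 43
E: 6·0+5·7 = 35 | 5·3+3·0+3·0+5·4 = 35
R: 6·4+5·4 = 44 | 5·1+3·1+3·2+5·6 = 44
D: 6·3+5·8 = 58 | 5·1+3·0+3·6+5·7 = 58
gcd(6,5,5,3,3,5) = 1

Coefficients: [6, 5, 5, 3, 3, 5]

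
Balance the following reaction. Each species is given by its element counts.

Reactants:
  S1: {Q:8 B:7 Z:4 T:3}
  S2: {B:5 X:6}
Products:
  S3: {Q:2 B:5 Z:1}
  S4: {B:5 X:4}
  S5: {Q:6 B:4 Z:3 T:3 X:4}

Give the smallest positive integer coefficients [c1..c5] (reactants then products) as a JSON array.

Coefficients: [5, 6, 5, 4, 5]

Q: 5·8+6·0 = 40 | 5·2+4·0+5·6 = 40
B: 5·7+6·5 = 65 | 5·5+4·5+5·4 = 65
Z: 5·4+6·0 = 20 | 5·1+4·0+5·3 = 20
T: 5·3+6·0 = 15 | 5·0+4·0+5·3 = 15
X: 5·0+6·6 = 36 | 5·0+4·4+5·4 = 36
gcd(5,6,5,4,5) = 1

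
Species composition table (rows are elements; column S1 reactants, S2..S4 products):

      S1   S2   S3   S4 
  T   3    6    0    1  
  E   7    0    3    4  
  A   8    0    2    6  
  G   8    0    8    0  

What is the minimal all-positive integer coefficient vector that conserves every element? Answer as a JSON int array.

Coefficients: [3, 1, 3, 3]

T: 3·3 = 9 | 1·6+3·0+3·1 = 9
E: 3·7 = 21 | 1·0+3·3+3·4 = 21
A: 3·8 = 24 | 1·0+3·2+3·6 = 24
G: 3·8 = 24 | 1·0+3·8+3·0 = 24
gcd(3,1,3,3) = 1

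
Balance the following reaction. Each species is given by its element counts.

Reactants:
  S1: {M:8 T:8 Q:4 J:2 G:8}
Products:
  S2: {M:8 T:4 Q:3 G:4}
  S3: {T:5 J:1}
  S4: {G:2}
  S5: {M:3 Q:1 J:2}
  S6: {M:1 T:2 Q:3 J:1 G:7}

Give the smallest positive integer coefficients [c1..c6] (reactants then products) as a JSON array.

M: 5·8 = 40 | 4·8+4·0+5·0+2·3+2·1 = 40
T: 5·8 = 40 | 4·4+4·5+5·0+2·0+2·2 = 40
Q: 5·4 = 20 | 4·3+4·0+5·0+2·1+2·3 = 20
J: 5·2 = 10 | 4·0+4·1+5·0+2·2+2·1 = 10
G: 5·8 = 40 | 4·4+4·0+5·2+2·0+2·7 = 40
gcd(5,4,4,5,2,2) = 1

Coefficients: [5, 4, 4, 5, 2, 2]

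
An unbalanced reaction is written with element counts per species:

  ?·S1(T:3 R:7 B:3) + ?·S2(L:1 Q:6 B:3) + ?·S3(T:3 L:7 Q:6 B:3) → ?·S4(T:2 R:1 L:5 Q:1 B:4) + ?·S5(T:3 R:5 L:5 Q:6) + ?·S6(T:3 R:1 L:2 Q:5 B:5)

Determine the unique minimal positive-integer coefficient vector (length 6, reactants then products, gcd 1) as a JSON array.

T: 3·3+1·0+5·3 = 24 | 3·2+3·3+3·3 = 24
R: 3·7+1·0+5·0 = 21 | 3·1+3·5+3·1 = 21
L: 3·0+1·1+5·7 = 36 | 3·5+3·5+3·2 = 36
Q: 3·0+1·6+5·6 = 36 | 3·1+3·6+3·5 = 36
B: 3·3+1·3+5·3 = 27 | 3·4+3·0+3·5 = 27
gcd(3,1,5,3,3,3) = 1

Coefficients: [3, 1, 5, 3, 3, 3]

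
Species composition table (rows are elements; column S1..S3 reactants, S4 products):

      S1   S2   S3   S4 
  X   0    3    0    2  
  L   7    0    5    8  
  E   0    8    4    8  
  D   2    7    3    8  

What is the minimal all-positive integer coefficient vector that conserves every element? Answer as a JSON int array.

Coefficients: [2, 2, 2, 3]

X: 2·0+2·3+2·0 = 6 | 3·2 = 6
L: 2·7+2·0+2·5 = 24 | 3·8 = 24
E: 2·0+2·8+2·4 = 24 | 3·8 = 24
D: 2·2+2·7+2·3 = 24 | 3·8 = 24
gcd(2,2,2,3) = 1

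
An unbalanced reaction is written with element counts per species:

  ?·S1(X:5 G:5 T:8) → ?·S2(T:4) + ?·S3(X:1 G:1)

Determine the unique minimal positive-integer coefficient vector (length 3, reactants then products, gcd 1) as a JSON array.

X: 1·5 = 5 | 2·0+5·1 = 5
G: 1·5 = 5 | 2·0+5·1 = 5
T: 1·8 = 8 | 2·4+5·0 = 8
gcd(1,2,5) = 1

Coefficients: [1, 2, 5]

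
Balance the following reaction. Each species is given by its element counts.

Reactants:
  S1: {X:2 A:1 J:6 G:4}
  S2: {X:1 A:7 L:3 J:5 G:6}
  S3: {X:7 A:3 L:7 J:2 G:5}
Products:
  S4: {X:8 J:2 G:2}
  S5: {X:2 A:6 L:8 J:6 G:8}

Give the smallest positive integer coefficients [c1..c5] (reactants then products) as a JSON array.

Coefficients: [4, 2, 6, 5, 6]

X: 4·2+2·1+6·7 = 52 | 5·8+6·2 = 52
A: 4·1+2·7+6·3 = 36 | 5·0+6·6 = 36
L: 4·0+2·3+6·7 = 48 | 5·0+6·8 = 48
J: 4·6+2·5+6·2 = 46 | 5·2+6·6 = 46
G: 4·4+2·6+6·5 = 58 | 5·2+6·8 = 58
gcd(4,2,6,5,6) = 1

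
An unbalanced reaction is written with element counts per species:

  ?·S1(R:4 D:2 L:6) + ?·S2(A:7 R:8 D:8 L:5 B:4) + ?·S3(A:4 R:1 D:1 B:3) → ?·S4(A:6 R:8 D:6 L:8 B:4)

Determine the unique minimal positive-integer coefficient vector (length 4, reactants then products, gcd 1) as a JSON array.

Coefficients: [5, 2, 4, 5]

A: 5·0+2·7+4·4 = 30 | 5·6 = 30
R: 5·4+2·8+4·1 = 40 | 5·8 = 40
D: 5·2+2·8+4·1 = 30 | 5·6 = 30
L: 5·6+2·5+4·0 = 40 | 5·8 = 40
B: 5·0+2·4+4·3 = 20 | 5·4 = 20
gcd(5,2,4,5) = 1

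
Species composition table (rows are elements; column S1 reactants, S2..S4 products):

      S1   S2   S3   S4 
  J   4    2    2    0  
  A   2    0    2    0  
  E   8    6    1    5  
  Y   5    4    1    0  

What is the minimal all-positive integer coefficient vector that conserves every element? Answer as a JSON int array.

J: 5·4 = 20 | 5·2+5·2+1·0 = 20
A: 5·2 = 10 | 5·0+5·2+1·0 = 10
E: 5·8 = 40 | 5·6+5·1+1·5 = 40
Y: 5·5 = 25 | 5·4+5·1+1·0 = 25
gcd(5,5,5,1) = 1

Coefficients: [5, 5, 5, 1]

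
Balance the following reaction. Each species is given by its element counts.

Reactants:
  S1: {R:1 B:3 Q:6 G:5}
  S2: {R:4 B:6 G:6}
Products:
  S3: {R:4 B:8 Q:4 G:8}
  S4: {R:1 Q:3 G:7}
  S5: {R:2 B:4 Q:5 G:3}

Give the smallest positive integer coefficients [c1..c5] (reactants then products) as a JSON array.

R: 6·1+5·4 = 26 | 5·4+2·1+2·2 = 26
B: 6·3+5·6 = 48 | 5·8+2·0+2·4 = 48
Q: 6·6+5·0 = 36 | 5·4+2·3+2·5 = 36
G: 6·5+5·6 = 60 | 5·8+2·7+2·3 = 60
gcd(6,5,5,2,2) = 1

Coefficients: [6, 5, 5, 2, 2]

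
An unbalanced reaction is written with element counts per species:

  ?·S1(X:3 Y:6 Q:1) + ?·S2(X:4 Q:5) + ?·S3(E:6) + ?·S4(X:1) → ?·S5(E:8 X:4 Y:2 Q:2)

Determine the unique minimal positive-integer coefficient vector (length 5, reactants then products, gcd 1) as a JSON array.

Coefficients: [1, 1, 4, 5, 3]

E: 1·0+1·0+4·6+5·0 = 24 | 3·8 = 24
X: 1·3+1·4+4·0+5·1 = 12 | 3·4 = 12
Y: 1·6+1·0+4·0+5·0 = 6 | 3·2 = 6
Q: 1·1+1·5+4·0+5·0 = 6 | 3·2 = 6
gcd(1,1,4,5,3) = 1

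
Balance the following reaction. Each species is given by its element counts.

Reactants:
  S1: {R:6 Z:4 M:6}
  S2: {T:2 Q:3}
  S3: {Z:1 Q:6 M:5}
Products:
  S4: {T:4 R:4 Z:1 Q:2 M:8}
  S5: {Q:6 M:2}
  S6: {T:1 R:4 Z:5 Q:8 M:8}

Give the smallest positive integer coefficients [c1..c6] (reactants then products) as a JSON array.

T: 4·0+6·2+6·0 = 12 | 2·4+3·0+4·1 = 12
R: 4·6+6·0+6·0 = 24 | 2·4+3·0+4·4 = 24
Z: 4·4+6·0+6·1 = 22 | 2·1+3·0+4·5 = 22
Q: 4·0+6·3+6·6 = 54 | 2·2+3·6+4·8 = 54
M: 4·6+6·0+6·5 = 54 | 2·8+3·2+4·8 = 54
gcd(4,6,6,2,3,4) = 1

Coefficients: [4, 6, 6, 2, 3, 4]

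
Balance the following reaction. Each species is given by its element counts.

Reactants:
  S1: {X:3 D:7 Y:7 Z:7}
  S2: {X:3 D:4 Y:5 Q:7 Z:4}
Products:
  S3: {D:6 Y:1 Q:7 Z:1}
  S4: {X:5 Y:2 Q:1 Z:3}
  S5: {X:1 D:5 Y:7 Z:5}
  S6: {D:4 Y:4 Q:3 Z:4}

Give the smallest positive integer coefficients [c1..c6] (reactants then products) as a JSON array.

X: 5·3+5·3 = 30 | 3·0+5·5+5·1+3·0 = 30
D: 5·7+5·4 = 55 | 3·6+5·0+5·5+3·4 = 55
Y: 5·7+5·5 = 60 | 3·1+5·2+5·7+3·4 = 60
Q: 5·0+5·7 = 35 | 3·7+5·1+5·0+3·3 = 35
Z: 5·7+5·4 = 55 | 3·1+5·3+5·5+3·4 = 55
gcd(5,5,3,5,5,3) = 1

Coefficients: [5, 5, 3, 5, 5, 3]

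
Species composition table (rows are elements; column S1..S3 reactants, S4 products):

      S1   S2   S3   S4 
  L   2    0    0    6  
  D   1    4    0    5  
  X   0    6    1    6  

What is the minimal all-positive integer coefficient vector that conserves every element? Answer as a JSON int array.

L: 6·2+1·0+6·0 = 12 | 2·6 = 12
D: 6·1+1·4+6·0 = 10 | 2·5 = 10
X: 6·0+1·6+6·1 = 12 | 2·6 = 12
gcd(6,1,6,2) = 1

Coefficients: [6, 1, 6, 2]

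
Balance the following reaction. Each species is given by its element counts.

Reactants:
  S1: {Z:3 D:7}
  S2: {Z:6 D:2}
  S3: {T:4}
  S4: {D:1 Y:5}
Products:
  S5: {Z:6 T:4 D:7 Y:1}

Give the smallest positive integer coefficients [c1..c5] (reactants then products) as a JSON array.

Z: 4·3+3·6+5·0+1·0 = 30 | 5·6 = 30
T: 4·0+3·0+5·4+1·0 = 20 | 5·4 = 20
D: 4·7+3·2+5·0+1·1 = 35 | 5·7 = 35
Y: 4·0+3·0+5·0+1·5 = 5 | 5·1 = 5
gcd(4,3,5,1,5) = 1

Coefficients: [4, 3, 5, 1, 5]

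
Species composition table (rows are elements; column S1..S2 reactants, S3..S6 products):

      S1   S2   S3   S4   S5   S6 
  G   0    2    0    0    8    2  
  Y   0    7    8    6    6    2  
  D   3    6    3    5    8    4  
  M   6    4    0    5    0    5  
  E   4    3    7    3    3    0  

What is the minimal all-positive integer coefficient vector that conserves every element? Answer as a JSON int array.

Coefficients: [1, 6, 1, 4, 1, 2]

G: 1·0+6·2 = 12 | 1·0+4·0+1·8+2·2 = 12
Y: 1·0+6·7 = 42 | 1·8+4·6+1·6+2·2 = 42
D: 1·3+6·6 = 39 | 1·3+4·5+1·8+2·4 = 39
M: 1·6+6·4 = 30 | 1·0+4·5+1·0+2·5 = 30
E: 1·4+6·3 = 22 | 1·7+4·3+1·3+2·0 = 22
gcd(1,6,1,4,1,2) = 1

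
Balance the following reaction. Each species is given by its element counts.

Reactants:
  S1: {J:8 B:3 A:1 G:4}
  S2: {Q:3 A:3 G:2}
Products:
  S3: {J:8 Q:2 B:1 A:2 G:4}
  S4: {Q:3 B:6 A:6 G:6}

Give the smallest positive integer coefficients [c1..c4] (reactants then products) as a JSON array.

Coefficients: [3, 3, 3, 1]

J: 3·8+3·0 = 24 | 3·8+1·0 = 24
Q: 3·0+3·3 = 9 | 3·2+1·3 = 9
B: 3·3+3·0 = 9 | 3·1+1·6 = 9
A: 3·1+3·3 = 12 | 3·2+1·6 = 12
G: 3·4+3·2 = 18 | 3·4+1·6 = 18
gcd(3,3,3,1) = 1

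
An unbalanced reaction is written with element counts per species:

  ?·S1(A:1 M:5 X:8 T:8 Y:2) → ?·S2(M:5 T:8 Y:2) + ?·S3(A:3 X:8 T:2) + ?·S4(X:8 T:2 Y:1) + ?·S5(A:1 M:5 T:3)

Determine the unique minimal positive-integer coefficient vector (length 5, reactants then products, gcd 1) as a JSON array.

Coefficients: [5, 3, 1, 4, 2]

A: 5·1 = 5 | 3·0+1·3+4·0+2·1 = 5
M: 5·5 = 25 | 3·5+1·0+4·0+2·5 = 25
X: 5·8 = 40 | 3·0+1·8+4·8+2·0 = 40
T: 5·8 = 40 | 3·8+1·2+4·2+2·3 = 40
Y: 5·2 = 10 | 3·2+1·0+4·1+2·0 = 10
gcd(5,3,1,4,2) = 1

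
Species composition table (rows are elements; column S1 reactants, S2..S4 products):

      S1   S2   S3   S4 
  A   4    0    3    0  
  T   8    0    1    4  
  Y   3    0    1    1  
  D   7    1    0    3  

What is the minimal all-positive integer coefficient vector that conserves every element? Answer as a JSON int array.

Coefficients: [3, 6, 4, 5]

A: 3·4 = 12 | 6·0+4·3+5·0 = 12
T: 3·8 = 24 | 6·0+4·1+5·4 = 24
Y: 3·3 = 9 | 6·0+4·1+5·1 = 9
D: 3·7 = 21 | 6·1+4·0+5·3 = 21
gcd(3,6,4,5) = 1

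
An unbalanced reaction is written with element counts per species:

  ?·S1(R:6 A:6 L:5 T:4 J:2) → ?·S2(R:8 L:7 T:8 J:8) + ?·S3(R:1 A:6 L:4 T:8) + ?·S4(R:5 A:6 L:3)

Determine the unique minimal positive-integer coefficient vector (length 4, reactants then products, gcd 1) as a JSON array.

R: 4·6 = 24 | 1·8+1·1+3·5 = 24
A: 4·6 = 24 | 1·0+1·6+3·6 = 24
L: 4·5 = 20 | 1·7+1·4+3·3 = 20
T: 4·4 = 16 | 1·8+1·8+3·0 = 16
J: 4·2 = 8 | 1·8+1·0+3·0 = 8
gcd(4,1,1,3) = 1

Coefficients: [4, 1, 1, 3]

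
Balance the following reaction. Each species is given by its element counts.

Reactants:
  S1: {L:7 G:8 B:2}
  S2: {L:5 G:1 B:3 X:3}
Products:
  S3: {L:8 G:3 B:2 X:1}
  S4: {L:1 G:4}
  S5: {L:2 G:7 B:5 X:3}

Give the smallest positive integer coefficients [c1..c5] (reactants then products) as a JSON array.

Coefficients: [5, 4, 6, 3, 2]

L: 5·7+4·5 = 55 | 6·8+3·1+2·2 = 55
G: 5·8+4·1 = 44 | 6·3+3·4+2·7 = 44
B: 5·2+4·3 = 22 | 6·2+3·0+2·5 = 22
X: 5·0+4·3 = 12 | 6·1+3·0+2·3 = 12
gcd(5,4,6,3,2) = 1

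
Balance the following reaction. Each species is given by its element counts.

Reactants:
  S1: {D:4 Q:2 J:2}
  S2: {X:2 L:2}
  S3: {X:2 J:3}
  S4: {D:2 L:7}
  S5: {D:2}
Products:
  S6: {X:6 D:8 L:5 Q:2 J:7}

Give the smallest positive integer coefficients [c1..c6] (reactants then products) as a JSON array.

X: 3·0+4·2+5·2+1·0+5·0 = 18 | 3·6 = 18
D: 3·4+4·0+5·0+1·2+5·2 = 24 | 3·8 = 24
L: 3·0+4·2+5·0+1·7+5·0 = 15 | 3·5 = 15
Q: 3·2+4·0+5·0+1·0+5·0 = 6 | 3·2 = 6
J: 3·2+4·0+5·3+1·0+5·0 = 21 | 3·7 = 21
gcd(3,4,5,1,5,3) = 1

Coefficients: [3, 4, 5, 1, 5, 3]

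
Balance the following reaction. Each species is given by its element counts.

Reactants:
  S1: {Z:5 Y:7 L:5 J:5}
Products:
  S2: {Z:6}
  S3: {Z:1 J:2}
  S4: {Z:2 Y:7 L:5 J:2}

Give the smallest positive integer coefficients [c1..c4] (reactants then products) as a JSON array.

Z: 4·5 = 20 | 1·6+6·1+4·2 = 20
Y: 4·7 = 28 | 1·0+6·0+4·7 = 28
L: 4·5 = 20 | 1·0+6·0+4·5 = 20
J: 4·5 = 20 | 1·0+6·2+4·2 = 20
gcd(4,1,6,4) = 1

Coefficients: [4, 1, 6, 4]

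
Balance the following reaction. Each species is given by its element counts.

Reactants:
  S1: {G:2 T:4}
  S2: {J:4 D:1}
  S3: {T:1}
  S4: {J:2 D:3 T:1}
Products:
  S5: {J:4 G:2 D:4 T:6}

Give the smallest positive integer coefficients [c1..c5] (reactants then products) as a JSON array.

J: 5·0+2·4+4·0+6·2 = 20 | 5·4 = 20
G: 5·2+2·0+4·0+6·0 = 10 | 5·2 = 10
D: 5·0+2·1+4·0+6·3 = 20 | 5·4 = 20
T: 5·4+2·0+4·1+6·1 = 30 | 5·6 = 30
gcd(5,2,4,6,5) = 1

Coefficients: [5, 2, 4, 6, 5]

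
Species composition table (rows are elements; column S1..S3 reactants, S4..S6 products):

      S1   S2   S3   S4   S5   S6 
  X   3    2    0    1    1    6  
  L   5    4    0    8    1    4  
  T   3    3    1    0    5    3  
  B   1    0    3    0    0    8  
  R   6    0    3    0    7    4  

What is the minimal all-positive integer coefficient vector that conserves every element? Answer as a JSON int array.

X: 6·3+5·2+6·0 = 28 | 4·1+6·1+3·6 = 28
L: 6·5+5·4+6·0 = 50 | 4·8+6·1+3·4 = 50
T: 6·3+5·3+6·1 = 39 | 4·0+6·5+3·3 = 39
B: 6·1+5·0+6·3 = 24 | 4·0+6·0+3·8 = 24
R: 6·6+5·0+6·3 = 54 | 4·0+6·7+3·4 = 54
gcd(6,5,6,4,6,3) = 1

Coefficients: [6, 5, 6, 4, 6, 3]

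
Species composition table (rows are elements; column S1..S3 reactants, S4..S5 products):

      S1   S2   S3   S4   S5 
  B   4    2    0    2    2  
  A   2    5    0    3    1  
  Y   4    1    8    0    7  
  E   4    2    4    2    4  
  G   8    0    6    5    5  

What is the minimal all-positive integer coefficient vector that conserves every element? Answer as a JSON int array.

B: 4·4+2·2+3·0 = 20 | 4·2+6·2 = 20
A: 4·2+2·5+3·0 = 18 | 4·3+6·1 = 18
Y: 4·4+2·1+3·8 = 42 | 4·0+6·7 = 42
E: 4·4+2·2+3·4 = 32 | 4·2+6·4 = 32
G: 4·8+2·0+3·6 = 50 | 4·5+6·5 = 50
gcd(4,2,3,4,6) = 1

Coefficients: [4, 2, 3, 4, 6]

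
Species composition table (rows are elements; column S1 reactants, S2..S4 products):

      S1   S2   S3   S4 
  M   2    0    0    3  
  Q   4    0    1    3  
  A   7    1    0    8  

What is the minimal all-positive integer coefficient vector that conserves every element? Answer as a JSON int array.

Coefficients: [3, 5, 6, 2]

M: 3·2 = 6 | 5·0+6·0+2·3 = 6
Q: 3·4 = 12 | 5·0+6·1+2·3 = 12
A: 3·7 = 21 | 5·1+6·0+2·8 = 21
gcd(3,5,6,2) = 1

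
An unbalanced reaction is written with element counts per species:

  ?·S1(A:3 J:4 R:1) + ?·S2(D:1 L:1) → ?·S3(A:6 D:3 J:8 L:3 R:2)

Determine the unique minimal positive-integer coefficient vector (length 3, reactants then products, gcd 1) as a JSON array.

Coefficients: [2, 3, 1]

A: 2·3+3·0 = 6 | 1·6 = 6
D: 2·0+3·1 = 3 | 1·3 = 3
J: 2·4+3·0 = 8 | 1·8 = 8
L: 2·0+3·1 = 3 | 1·3 = 3
R: 2·1+3·0 = 2 | 1·2 = 2
gcd(2,3,1) = 1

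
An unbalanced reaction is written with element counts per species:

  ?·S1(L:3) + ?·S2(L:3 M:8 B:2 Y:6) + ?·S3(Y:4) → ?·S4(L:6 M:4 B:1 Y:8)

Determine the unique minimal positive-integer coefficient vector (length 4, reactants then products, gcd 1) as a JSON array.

L: 6·3+2·3+5·0 = 24 | 4·6 = 24
M: 6·0+2·8+5·0 = 16 | 4·4 = 16
B: 6·0+2·2+5·0 = 4 | 4·1 = 4
Y: 6·0+2·6+5·4 = 32 | 4·8 = 32
gcd(6,2,5,4) = 1

Coefficients: [6, 2, 5, 4]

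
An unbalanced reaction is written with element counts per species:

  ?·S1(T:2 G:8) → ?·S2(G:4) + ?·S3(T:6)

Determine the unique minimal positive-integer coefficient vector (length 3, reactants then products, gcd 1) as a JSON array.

Coefficients: [3, 6, 1]

T: 3·2 = 6 | 6·0+1·6 = 6
G: 3·8 = 24 | 6·4+1·0 = 24
gcd(3,6,1) = 1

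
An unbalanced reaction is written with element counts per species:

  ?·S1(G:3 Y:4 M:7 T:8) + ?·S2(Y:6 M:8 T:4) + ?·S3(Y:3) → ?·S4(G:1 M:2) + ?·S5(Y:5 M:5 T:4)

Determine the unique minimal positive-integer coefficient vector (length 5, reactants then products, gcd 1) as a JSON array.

G: 1·3+3·0+1·0 = 3 | 3·1+5·0 = 3
Y: 1·4+3·6+1·3 = 25 | 3·0+5·5 = 25
M: 1·7+3·8+1·0 = 31 | 3·2+5·5 = 31
T: 1·8+3·4+1·0 = 20 | 3·0+5·4 = 20
gcd(1,3,1,3,5) = 1

Coefficients: [1, 3, 1, 3, 5]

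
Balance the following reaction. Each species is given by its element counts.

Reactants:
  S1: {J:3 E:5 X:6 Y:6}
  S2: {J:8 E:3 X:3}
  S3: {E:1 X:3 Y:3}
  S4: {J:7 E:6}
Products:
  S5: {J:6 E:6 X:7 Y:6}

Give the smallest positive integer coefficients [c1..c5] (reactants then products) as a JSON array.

J: 1·3+1·8+4·0+1·7 = 18 | 3·6 = 18
E: 1·5+1·3+4·1+1·6 = 18 | 3·6 = 18
X: 1·6+1·3+4·3+1·0 = 21 | 3·7 = 21
Y: 1·6+1·0+4·3+1·0 = 18 | 3·6 = 18
gcd(1,1,4,1,3) = 1

Coefficients: [1, 1, 4, 1, 3]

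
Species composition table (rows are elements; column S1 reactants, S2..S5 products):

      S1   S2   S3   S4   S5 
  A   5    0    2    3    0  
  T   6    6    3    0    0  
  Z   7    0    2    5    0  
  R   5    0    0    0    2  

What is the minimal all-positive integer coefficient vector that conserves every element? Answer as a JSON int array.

Coefficients: [2, 1, 2, 2, 5]

A: 2·5 = 10 | 1·0+2·2+2·3+5·0 = 10
T: 2·6 = 12 | 1·6+2·3+2·0+5·0 = 12
Z: 2·7 = 14 | 1·0+2·2+2·5+5·0 = 14
R: 2·5 = 10 | 1·0+2·0+2·0+5·2 = 10
gcd(2,1,2,2,5) = 1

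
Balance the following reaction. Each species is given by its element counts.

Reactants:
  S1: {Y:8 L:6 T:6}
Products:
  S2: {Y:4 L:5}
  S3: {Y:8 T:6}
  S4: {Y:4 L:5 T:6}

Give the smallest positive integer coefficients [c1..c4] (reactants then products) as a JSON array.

Coefficients: [5, 3, 2, 3]

Y: 5·8 = 40 | 3·4+2·8+3·4 = 40
L: 5·6 = 30 | 3·5+2·0+3·5 = 30
T: 5·6 = 30 | 3·0+2·6+3·6 = 30
gcd(5,3,2,3) = 1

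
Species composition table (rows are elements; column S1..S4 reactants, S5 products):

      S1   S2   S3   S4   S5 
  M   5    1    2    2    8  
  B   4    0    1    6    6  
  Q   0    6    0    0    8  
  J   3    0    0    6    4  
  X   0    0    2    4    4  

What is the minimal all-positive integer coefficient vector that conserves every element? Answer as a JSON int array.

Coefficients: [2, 4, 4, 1, 3]

M: 2·5+4·1+4·2+1·2 = 24 | 3·8 = 24
B: 2·4+4·0+4·1+1·6 = 18 | 3·6 = 18
Q: 2·0+4·6+4·0+1·0 = 24 | 3·8 = 24
J: 2·3+4·0+4·0+1·6 = 12 | 3·4 = 12
X: 2·0+4·0+4·2+1·4 = 12 | 3·4 = 12
gcd(2,4,4,1,3) = 1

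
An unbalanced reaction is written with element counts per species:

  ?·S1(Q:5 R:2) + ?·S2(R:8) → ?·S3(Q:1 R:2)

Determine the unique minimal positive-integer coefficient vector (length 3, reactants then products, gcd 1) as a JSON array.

Q: 1·5+1·0 = 5 | 5·1 = 5
R: 1·2+1·8 = 10 | 5·2 = 10
gcd(1,1,5) = 1

Coefficients: [1, 1, 5]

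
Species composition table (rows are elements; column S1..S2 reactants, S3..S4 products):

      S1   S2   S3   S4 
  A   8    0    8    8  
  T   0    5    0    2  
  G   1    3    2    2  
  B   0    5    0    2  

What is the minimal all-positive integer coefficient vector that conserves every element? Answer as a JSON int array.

A: 6·8+2·0 = 48 | 1·8+5·8 = 48
T: 6·0+2·5 = 10 | 1·0+5·2 = 10
G: 6·1+2·3 = 12 | 1·2+5·2 = 12
B: 6·0+2·5 = 10 | 1·0+5·2 = 10
gcd(6,2,1,5) = 1

Coefficients: [6, 2, 1, 5]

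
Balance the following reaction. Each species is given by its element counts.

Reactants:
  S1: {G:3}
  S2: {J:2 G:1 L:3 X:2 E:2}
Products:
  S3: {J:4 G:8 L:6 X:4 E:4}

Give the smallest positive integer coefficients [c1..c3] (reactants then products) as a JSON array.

Coefficients: [2, 2, 1]

J: 2·0+2·2 = 4 | 1·4 = 4
G: 2·3+2·1 = 8 | 1·8 = 8
L: 2·0+2·3 = 6 | 1·6 = 6
X: 2·0+2·2 = 4 | 1·4 = 4
E: 2·0+2·2 = 4 | 1·4 = 4
gcd(2,2,1) = 1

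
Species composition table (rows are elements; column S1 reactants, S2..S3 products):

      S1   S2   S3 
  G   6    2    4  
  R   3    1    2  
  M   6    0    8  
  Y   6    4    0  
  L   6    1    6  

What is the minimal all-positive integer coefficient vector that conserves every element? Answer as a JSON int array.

G: 4·6 = 24 | 6·2+3·4 = 24
R: 4·3 = 12 | 6·1+3·2 = 12
M: 4·6 = 24 | 6·0+3·8 = 24
Y: 4·6 = 24 | 6·4+3·0 = 24
L: 4·6 = 24 | 6·1+3·6 = 24
gcd(4,6,3) = 1

Coefficients: [4, 6, 3]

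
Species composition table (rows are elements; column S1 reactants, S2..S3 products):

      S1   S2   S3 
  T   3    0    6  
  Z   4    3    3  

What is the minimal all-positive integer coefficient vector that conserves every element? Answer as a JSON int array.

T: 6·3 = 18 | 5·0+3·6 = 18
Z: 6·4 = 24 | 5·3+3·3 = 24
gcd(6,5,3) = 1

Coefficients: [6, 5, 3]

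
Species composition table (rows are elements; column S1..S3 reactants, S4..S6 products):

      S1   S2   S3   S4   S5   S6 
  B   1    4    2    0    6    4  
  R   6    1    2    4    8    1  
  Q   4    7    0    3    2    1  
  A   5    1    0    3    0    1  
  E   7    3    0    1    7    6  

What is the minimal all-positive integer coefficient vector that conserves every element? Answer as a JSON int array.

B: 4·1+1·4+5·2 = 18 | 6·0+1·6+3·4 = 18
R: 4·6+1·1+5·2 = 35 | 6·4+1·8+3·1 = 35
Q: 4·4+1·7+5·0 = 23 | 6·3+1·2+3·1 = 23
A: 4·5+1·1+5·0 = 21 | 6·3+1·0+3·1 = 21
E: 4·7+1·3+5·0 = 31 | 6·1+1·7+3·6 = 31
gcd(4,1,5,6,1,3) = 1

Coefficients: [4, 1, 5, 6, 1, 3]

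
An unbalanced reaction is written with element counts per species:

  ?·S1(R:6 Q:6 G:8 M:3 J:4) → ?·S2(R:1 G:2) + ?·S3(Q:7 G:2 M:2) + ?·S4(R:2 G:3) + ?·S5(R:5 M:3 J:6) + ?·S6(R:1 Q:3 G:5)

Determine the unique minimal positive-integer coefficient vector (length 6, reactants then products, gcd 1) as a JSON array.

Coefficients: [6, 1, 3, 5, 4, 5]

R: 6·6 = 36 | 1·1+3·0+5·2+4·5+5·1 = 36
Q: 6·6 = 36 | 1·0+3·7+5·0+4·0+5·3 = 36
G: 6·8 = 48 | 1·2+3·2+5·3+4·0+5·5 = 48
M: 6·3 = 18 | 1·0+3·2+5·0+4·3+5·0 = 18
J: 6·4 = 24 | 1·0+3·0+5·0+4·6+5·0 = 24
gcd(6,1,3,5,4,5) = 1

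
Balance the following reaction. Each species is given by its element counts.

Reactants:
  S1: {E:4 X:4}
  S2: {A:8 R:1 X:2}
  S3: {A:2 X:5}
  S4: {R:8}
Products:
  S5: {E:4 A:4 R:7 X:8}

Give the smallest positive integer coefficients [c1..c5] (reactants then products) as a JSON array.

E: 6·4+2·0+4·0+5·0 = 24 | 6·4 = 24
A: 6·0+2·8+4·2+5·0 = 24 | 6·4 = 24
R: 6·0+2·1+4·0+5·8 = 42 | 6·7 = 42
X: 6·4+2·2+4·5+5·0 = 48 | 6·8 = 48
gcd(6,2,4,5,6) = 1

Coefficients: [6, 2, 4, 5, 6]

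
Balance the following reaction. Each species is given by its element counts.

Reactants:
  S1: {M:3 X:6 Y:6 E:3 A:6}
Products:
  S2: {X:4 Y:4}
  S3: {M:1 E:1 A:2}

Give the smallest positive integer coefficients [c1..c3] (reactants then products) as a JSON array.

Coefficients: [2, 3, 6]

M: 2·3 = 6 | 3·0+6·1 = 6
X: 2·6 = 12 | 3·4+6·0 = 12
Y: 2·6 = 12 | 3·4+6·0 = 12
E: 2·3 = 6 | 3·0+6·1 = 6
A: 2·6 = 12 | 3·0+6·2 = 12
gcd(2,3,6) = 1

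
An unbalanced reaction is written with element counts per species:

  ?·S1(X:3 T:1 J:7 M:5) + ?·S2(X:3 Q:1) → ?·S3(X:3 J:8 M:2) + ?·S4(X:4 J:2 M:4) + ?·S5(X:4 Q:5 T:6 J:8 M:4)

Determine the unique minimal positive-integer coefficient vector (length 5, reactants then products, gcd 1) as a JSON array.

X: 6·3+5·3 = 33 | 3·3+5·4+1·4 = 33
Q: 6·0+5·1 = 5 | 3·0+5·0+1·5 = 5
T: 6·1+5·0 = 6 | 3·0+5·0+1·6 = 6
J: 6·7+5·0 = 42 | 3·8+5·2+1·8 = 42
M: 6·5+5·0 = 30 | 3·2+5·4+1·4 = 30
gcd(6,5,3,5,1) = 1

Coefficients: [6, 5, 3, 5, 1]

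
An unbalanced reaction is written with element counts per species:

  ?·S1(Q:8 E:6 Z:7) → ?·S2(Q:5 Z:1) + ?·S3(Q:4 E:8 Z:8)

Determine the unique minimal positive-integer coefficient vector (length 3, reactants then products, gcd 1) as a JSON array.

Q: 4·8 = 32 | 4·5+3·4 = 32
E: 4·6 = 24 | 4·0+3·8 = 24
Z: 4·7 = 28 | 4·1+3·8 = 28
gcd(4,4,3) = 1

Coefficients: [4, 4, 3]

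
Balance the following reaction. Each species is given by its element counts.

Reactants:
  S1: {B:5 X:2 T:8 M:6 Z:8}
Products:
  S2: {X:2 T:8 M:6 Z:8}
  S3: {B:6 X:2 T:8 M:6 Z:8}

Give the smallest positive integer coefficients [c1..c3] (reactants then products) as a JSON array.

B: 6·5 = 30 | 1·0+5·6 = 30
X: 6·2 = 12 | 1·2+5·2 = 12
T: 6·8 = 48 | 1·8+5·8 = 48
M: 6·6 = 36 | 1·6+5·6 = 36
Z: 6·8 = 48 | 1·8+5·8 = 48
gcd(6,1,5) = 1

Coefficients: [6, 1, 5]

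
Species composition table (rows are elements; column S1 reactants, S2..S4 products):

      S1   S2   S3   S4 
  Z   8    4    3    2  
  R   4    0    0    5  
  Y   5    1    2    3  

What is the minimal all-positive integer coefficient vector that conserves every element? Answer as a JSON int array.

Z: 5·8 = 40 | 5·4+4·3+4·2 = 40
R: 5·4 = 20 | 5·0+4·0+4·5 = 20
Y: 5·5 = 25 | 5·1+4·2+4·3 = 25
gcd(5,5,4,4) = 1

Coefficients: [5, 5, 4, 4]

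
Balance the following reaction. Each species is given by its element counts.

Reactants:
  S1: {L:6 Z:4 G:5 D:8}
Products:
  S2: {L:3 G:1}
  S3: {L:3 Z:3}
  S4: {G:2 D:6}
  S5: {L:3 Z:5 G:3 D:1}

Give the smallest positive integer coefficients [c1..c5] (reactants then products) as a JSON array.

L: 4·6 = 24 | 4·3+2·3+5·0+2·3 = 24
Z: 4·4 = 16 | 4·0+2·3+5·0+2·5 = 16
G: 4·5 = 20 | 4·1+2·0+5·2+2·3 = 20
D: 4·8 = 32 | 4·0+2·0+5·6+2·1 = 32
gcd(4,4,2,5,2) = 1

Coefficients: [4, 4, 2, 5, 2]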